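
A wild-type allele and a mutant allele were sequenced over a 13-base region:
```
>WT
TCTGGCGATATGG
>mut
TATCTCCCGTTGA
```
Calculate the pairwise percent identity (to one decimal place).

38.5%

8 positions differ (2, 4, 5, 7, 8, 9, 10, 13), so 5 of 13 match: 5/13 = 38.46%.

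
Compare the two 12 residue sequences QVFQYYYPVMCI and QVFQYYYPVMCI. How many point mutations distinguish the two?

0

No positions differ; the sequences are identical.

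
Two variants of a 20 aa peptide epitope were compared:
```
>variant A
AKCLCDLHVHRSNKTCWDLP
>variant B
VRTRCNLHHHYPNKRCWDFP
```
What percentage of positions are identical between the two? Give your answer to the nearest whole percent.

50%

Mismatches at positions 1, 2, 3, 4, 6, 9, 11, 12, 15, 19 (1-based): 10 of 20.
Identical positions: 10/20 = 50% → 50%.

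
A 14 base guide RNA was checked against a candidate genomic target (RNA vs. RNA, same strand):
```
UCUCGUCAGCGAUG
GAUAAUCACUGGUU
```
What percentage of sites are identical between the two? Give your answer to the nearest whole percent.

43%

Mismatches at positions 1, 2, 4, 5, 9, 10, 12, 14 (1-based): 8 of 14.
Identical positions: 6/14 = 42.86% → 43%.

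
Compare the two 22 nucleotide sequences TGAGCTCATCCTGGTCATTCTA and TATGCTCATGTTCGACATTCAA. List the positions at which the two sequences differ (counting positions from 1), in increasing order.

2, 3, 10, 11, 13, 15, 21

Differences at position 2 (G→A), position 3 (A→T), position 10 (C→G), position 11 (C→T), position 13 (G→C), position 15 (T→A), position 21 (T→A).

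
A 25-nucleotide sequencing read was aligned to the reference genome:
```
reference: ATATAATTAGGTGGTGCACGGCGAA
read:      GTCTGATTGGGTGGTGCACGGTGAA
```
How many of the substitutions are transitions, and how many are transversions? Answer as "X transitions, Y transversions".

4 transitions, 1 transversion

Mismatches (1-based):
site 1: A→G (purine→purine, transition)
site 3: A→C (purine→pyrimidine, transversion)
site 5: A→G (purine→purine, transition)
site 9: A→G (purine→purine, transition)
site 22: C→T (pyrimidine→pyrimidine, transition)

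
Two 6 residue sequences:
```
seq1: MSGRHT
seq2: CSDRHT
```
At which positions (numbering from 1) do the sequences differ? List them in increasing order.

Differences at position 1 (M→C), position 3 (G→D).

1, 3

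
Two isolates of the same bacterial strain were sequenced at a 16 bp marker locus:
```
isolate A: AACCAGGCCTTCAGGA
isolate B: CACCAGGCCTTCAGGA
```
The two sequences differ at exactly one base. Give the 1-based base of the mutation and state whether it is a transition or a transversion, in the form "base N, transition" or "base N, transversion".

base 1, transversion

The sequences differ only at base 1: A→C (purine→pyrimidine), a transversion.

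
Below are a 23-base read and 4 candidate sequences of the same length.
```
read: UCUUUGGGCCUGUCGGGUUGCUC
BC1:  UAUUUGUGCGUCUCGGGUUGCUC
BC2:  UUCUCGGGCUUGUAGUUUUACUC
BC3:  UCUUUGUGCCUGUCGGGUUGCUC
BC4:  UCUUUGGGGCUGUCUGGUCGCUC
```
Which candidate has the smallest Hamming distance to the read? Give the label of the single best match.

BC1 differs at 4 positions; BC2 differs at 8 positions; BC3 differs at 1 position; BC4 differs at 3 positions. The closest is BC3.

BC3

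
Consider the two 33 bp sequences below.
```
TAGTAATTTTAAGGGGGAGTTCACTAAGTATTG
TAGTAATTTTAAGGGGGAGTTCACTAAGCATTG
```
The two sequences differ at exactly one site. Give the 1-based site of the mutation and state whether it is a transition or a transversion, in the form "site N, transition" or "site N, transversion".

site 29, transition

The sequences differ only at site 29: T→C (pyrimidine→pyrimidine), a transition.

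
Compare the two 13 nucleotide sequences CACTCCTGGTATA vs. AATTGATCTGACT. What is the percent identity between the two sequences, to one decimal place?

Mismatches at positions 1, 3, 5, 6, 8, 9, 10, 12, 13 (1-based): 9 of 13.
Identical positions: 4/13 = 30.77% → 30.8%.

30.8%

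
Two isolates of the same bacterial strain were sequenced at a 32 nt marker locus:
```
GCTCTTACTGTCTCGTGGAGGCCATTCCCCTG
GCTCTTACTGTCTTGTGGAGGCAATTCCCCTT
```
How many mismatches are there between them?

3

Mismatches (1-based): position 14: C→T; position 23: C→A; position 32: G→T.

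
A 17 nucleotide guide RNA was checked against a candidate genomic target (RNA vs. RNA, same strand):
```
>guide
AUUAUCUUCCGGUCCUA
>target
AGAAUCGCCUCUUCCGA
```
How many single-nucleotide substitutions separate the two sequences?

8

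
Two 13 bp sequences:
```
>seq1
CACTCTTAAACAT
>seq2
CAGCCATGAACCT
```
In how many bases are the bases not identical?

Mismatches (1-based): base 3: C→G; base 4: T→C; base 6: T→A; base 8: A→G; base 12: A→C.

5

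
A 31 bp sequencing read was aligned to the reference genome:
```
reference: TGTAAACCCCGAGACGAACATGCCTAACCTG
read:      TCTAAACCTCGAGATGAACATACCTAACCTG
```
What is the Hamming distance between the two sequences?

4

Mismatches (1-based): site 2: G→C; site 9: C→T; site 15: C→T; site 22: G→A.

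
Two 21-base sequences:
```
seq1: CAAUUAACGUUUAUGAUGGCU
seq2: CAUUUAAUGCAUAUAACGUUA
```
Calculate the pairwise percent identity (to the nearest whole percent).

57%

9 positions differ (3, 8, 10, 11, 15, 17, 19, 20, 21), so 12 of 21 match: 12/21 = 57.14%.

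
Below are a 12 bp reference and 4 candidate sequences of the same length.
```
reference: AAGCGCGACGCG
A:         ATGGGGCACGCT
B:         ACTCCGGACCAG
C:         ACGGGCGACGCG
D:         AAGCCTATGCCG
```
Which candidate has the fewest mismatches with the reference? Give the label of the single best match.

C

A differs at 5 positions; B differs at 6 positions; C differs at 2 positions; D differs at 6 positions. The closest is C.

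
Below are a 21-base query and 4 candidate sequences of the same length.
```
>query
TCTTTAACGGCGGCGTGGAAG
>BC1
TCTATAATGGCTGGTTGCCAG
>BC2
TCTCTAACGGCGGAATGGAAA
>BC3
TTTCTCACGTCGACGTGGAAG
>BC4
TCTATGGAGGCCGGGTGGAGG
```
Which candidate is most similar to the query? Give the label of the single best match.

BC1 differs at 7 bases; BC2 differs at 4 bases; BC3 differs at 5 bases; BC4 differs at 7 bases. The closest is BC2.

BC2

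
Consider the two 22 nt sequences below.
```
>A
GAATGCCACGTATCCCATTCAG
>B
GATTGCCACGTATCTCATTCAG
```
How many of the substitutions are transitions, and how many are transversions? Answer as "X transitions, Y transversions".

1 transition, 1 transversion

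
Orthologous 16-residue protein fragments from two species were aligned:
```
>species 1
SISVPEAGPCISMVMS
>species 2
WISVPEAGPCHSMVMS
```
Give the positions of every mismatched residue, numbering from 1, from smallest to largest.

1, 11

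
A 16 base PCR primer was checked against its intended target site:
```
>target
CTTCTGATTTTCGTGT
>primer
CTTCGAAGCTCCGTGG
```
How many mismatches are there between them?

6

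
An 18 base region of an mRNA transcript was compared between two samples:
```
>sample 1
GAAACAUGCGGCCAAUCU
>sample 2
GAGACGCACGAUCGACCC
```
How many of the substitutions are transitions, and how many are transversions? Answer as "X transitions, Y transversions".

9 transitions, 0 transversions

Transitions (purine↔purine or pyrimidine↔pyrimidine): 3 A→G, 6 A→G, 7 U→C, 8 G→A, 11 G→A, 12 C→U, 14 A→G, 16 U→C, 18 U→C.
Transversions (purine↔pyrimidine): none.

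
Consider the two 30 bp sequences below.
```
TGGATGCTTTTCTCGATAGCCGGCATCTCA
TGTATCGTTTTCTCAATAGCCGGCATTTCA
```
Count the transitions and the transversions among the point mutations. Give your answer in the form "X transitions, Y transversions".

2 transitions, 3 transversions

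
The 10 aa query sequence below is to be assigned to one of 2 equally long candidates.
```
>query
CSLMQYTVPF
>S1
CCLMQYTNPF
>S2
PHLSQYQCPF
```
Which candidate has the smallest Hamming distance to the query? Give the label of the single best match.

Hamming distances to query — S1: 2; S2: 5.
Smallest is S1 with 2 mismatches.

S1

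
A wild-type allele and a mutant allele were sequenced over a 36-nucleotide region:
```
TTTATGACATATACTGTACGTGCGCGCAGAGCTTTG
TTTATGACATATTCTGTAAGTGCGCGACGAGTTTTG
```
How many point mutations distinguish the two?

Mismatches (1-based): base 13: A→T; base 19: C→A; base 27: C→A; base 28: A→C; base 32: C→T.

5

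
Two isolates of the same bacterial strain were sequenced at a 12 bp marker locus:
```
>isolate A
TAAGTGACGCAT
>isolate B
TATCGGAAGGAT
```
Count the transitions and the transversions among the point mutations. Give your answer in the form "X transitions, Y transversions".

0 transitions, 5 transversions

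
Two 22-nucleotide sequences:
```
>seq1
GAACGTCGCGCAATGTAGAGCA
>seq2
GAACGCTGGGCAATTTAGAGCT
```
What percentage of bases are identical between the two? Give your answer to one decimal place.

77.3%

5 positions differ (6, 7, 9, 15, 22), so 17 of 22 match: 17/22 = 77.27%.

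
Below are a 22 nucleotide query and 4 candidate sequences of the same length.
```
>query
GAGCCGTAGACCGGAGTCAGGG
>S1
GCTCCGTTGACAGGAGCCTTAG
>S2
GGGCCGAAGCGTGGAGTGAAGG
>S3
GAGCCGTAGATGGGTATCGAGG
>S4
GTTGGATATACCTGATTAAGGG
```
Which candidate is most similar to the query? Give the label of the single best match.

S3

Hamming distances to query — S1: 8; S2: 7; S3: 6; S4: 9.
Smallest is S3 with 6 mismatches.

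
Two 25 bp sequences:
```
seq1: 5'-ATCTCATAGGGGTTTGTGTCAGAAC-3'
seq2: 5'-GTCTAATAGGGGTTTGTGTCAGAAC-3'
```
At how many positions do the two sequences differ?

Comparing position by position, 2 positions differ: 1 (A/G), 5 (C/A).

2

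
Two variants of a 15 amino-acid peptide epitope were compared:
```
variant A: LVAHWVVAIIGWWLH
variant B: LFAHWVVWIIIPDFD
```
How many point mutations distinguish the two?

The sequences differ at positions 2, 8, 11, 12, 13, 14, 15 (1-based) — 7 in total.

7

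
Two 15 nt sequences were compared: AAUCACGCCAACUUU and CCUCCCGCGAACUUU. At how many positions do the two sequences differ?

The sequences differ at positions 1, 2, 5, 9 (1-based) — 4 in total.

4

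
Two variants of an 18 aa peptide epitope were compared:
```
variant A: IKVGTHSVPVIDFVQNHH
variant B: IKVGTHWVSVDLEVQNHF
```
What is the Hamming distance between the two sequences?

6

Mismatches (1-based): position 7: S→W; position 9: P→S; position 11: I→D; position 12: D→L; position 13: F→E; position 18: H→F.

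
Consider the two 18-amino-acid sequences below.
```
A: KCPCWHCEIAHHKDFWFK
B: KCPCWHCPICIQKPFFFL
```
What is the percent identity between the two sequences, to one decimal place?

61.1%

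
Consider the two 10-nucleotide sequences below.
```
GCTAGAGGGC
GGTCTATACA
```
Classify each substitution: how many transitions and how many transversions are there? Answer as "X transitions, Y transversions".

Mismatches (1-based):
site 2: C→G (pyrimidine→purine, transversion)
site 4: A→C (purine→pyrimidine, transversion)
site 5: G→T (purine→pyrimidine, transversion)
site 7: G→T (purine→pyrimidine, transversion)
site 8: G→A (purine→purine, transition)
site 9: G→C (purine→pyrimidine, transversion)
site 10: C→A (pyrimidine→purine, transversion)

1 transition, 6 transversions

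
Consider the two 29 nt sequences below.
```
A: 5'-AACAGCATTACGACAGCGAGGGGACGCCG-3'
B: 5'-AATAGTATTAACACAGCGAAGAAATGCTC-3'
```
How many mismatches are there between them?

10

The sequences differ at bases 3, 6, 11, 12, 20, 22, 23, 25, 28, 29 (1-based) — 10 in total.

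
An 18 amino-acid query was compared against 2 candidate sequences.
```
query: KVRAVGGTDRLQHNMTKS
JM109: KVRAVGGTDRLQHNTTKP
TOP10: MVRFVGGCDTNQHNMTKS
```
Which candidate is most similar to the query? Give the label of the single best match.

JM109

JM109 differs at 2 positions; TOP10 differs at 5 positions. The closest is JM109.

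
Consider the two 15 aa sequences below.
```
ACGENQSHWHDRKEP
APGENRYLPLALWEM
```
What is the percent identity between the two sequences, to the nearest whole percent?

10 positions differ (2, 6, 7, 8, 9, 10, 11, 12, 13, 15), so 5 of 15 match: 5/15 = 33.33%.

33%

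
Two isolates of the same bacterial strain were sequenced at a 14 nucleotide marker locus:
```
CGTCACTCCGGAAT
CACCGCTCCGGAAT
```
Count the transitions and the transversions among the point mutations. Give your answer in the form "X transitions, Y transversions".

Transitions (purine↔purine or pyrimidine↔pyrimidine): 2 G→A, 3 T→C, 5 A→G.
Transversions (purine↔pyrimidine): none.

3 transitions, 0 transversions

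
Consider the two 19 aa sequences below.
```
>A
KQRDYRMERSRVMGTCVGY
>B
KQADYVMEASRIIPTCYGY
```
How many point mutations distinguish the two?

7

Mismatches (1-based): position 3: R→A; position 6: R→V; position 9: R→A; position 12: V→I; position 13: M→I; position 14: G→P; position 17: V→Y.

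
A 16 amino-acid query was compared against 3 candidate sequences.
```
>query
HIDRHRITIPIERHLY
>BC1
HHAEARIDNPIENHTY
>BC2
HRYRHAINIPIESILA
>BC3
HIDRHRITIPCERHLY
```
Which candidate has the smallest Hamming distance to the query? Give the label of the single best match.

BC3

Hamming distances to query — BC1: 8; BC2: 7; BC3: 1.
Smallest is BC3 with 1 mismatch.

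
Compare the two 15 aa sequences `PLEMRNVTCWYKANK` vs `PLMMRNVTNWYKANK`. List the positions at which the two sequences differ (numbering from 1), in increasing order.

3, 9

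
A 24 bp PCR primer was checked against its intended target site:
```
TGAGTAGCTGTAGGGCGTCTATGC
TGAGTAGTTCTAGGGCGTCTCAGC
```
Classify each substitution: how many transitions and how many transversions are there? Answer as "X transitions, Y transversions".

Mismatches (1-based):
position 8: C→T (pyrimidine→pyrimidine, transition)
position 10: G→C (purine→pyrimidine, transversion)
position 21: A→C (purine→pyrimidine, transversion)
position 22: T→A (pyrimidine→purine, transversion)

1 transition, 3 transversions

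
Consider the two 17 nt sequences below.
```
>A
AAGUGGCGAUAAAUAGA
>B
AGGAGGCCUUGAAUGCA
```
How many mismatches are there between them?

Comparing position by position, 7 bases differ: 2 (A/G), 4 (U/A), 8 (G/C), 9 (A/U), 11 (A/G), 15 (A/G), 16 (G/C).

7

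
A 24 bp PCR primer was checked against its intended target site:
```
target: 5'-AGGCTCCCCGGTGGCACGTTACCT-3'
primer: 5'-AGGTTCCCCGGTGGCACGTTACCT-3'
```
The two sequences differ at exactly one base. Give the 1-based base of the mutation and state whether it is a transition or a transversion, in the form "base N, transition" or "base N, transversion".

base 4, transition

The sequences differ only at base 4: C→T (pyrimidine→pyrimidine), a transition.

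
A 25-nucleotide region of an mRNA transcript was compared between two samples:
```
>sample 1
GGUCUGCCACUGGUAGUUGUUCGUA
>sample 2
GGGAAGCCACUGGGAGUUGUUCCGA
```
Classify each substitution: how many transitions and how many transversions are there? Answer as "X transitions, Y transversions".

0 transitions, 6 transversions

Mismatches (1-based):
site 3: U→G (pyrimidine→purine, transversion)
site 4: C→A (pyrimidine→purine, transversion)
site 5: U→A (pyrimidine→purine, transversion)
site 14: U→G (pyrimidine→purine, transversion)
site 23: G→C (purine→pyrimidine, transversion)
site 24: U→G (pyrimidine→purine, transversion)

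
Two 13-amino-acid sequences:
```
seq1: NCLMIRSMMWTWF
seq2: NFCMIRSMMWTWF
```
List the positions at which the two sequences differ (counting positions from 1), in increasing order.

Scanning 1-based: 2: C/F; 3: L/C.

2, 3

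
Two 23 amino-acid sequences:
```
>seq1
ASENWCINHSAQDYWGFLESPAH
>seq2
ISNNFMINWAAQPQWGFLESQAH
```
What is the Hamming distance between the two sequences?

9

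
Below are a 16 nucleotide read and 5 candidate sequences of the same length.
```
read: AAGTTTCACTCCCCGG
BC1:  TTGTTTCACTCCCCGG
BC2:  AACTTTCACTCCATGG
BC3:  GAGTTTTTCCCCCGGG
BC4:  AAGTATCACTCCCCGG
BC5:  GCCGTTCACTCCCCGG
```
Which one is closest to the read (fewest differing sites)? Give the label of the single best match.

BC4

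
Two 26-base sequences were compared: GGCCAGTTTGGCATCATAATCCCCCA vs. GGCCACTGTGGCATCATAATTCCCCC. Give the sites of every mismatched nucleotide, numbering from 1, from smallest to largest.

6, 8, 21, 26

Scanning 1-based: 6: G/C; 8: T/G; 21: C/T; 26: A/C.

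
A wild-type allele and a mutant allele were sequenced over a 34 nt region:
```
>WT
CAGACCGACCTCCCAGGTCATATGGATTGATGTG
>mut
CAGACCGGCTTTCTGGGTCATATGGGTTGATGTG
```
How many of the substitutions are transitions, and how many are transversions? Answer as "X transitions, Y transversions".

6 transitions, 0 transversions

Transitions (purine↔purine or pyrimidine↔pyrimidine): 8 A→G, 10 C→T, 12 C→T, 14 C→T, 15 A→G, 26 A→G.
Transversions (purine↔pyrimidine): none.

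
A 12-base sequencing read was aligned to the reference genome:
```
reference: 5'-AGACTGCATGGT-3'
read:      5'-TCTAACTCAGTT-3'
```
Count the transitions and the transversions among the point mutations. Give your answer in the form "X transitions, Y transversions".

1 transition, 9 transversions

Transitions (purine↔purine or pyrimidine↔pyrimidine): 7 C→T.
Transversions (purine↔pyrimidine): 1 A→T, 2 G→C, 3 A→T, 4 C→A, 5 T→A, 6 G→C, 8 A→C, 9 T→A, 11 G→T.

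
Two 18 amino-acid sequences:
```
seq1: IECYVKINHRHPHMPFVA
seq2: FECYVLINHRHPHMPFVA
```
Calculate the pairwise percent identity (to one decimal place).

88.9%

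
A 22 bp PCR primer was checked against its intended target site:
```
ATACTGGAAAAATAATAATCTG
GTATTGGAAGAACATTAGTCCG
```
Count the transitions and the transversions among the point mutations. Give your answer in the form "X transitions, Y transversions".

6 transitions, 1 transversion

Transitions (purine↔purine or pyrimidine↔pyrimidine): 1 A→G, 4 C→T, 10 A→G, 13 T→C, 18 A→G, 21 T→C.
Transversions (purine↔pyrimidine): 15 A→T.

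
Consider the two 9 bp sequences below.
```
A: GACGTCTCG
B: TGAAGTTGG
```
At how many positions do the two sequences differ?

7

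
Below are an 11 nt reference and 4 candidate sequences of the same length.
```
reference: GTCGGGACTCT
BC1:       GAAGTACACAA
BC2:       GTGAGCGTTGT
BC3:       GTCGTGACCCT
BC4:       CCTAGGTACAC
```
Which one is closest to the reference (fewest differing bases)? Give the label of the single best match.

BC3

BC1 differs at 9 bases; BC2 differs at 6 bases; BC3 differs at 2 bases; BC4 differs at 9 bases. The closest is BC3.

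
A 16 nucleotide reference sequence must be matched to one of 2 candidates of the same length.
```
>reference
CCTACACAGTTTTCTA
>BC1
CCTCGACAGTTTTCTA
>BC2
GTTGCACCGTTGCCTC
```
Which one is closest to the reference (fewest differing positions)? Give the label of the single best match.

BC1

BC1 differs at 2 positions; BC2 differs at 7 positions. The closest is BC1.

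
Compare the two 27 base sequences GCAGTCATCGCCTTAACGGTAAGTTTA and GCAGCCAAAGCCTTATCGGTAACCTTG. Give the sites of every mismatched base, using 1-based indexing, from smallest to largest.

Differences at site 5 (T→C), site 8 (T→A), site 9 (C→A), site 16 (A→T), site 23 (G→C), site 24 (T→C), site 27 (A→G).

5, 8, 9, 16, 23, 24, 27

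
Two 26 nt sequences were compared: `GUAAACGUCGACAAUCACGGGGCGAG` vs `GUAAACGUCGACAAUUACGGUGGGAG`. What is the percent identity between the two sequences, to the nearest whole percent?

88%

Mismatches at positions 16, 21, 23 (1-based): 3 of 26.
Identical positions: 23/26 = 88.46% → 88%.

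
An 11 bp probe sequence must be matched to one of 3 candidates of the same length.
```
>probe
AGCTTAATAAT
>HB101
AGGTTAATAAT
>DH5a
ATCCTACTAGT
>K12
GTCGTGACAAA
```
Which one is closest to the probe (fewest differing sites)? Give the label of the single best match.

Hamming distances to probe — HB101: 1; DH5a: 4; K12: 6.
Smallest is HB101 with 1 mismatch.

HB101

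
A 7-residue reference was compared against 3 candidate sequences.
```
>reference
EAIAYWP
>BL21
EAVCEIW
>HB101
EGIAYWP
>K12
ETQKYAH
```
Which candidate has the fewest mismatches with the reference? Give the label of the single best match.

HB101

BL21 differs at 5 positions; HB101 differs at 1 position; K12 differs at 5 positions. The closest is HB101.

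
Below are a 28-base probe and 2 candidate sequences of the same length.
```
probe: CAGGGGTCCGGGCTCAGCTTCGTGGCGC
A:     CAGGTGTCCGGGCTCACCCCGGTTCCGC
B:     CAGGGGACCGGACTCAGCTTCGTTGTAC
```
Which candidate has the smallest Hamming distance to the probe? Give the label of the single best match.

Hamming distances to probe — A: 7; B: 5.
Smallest is B with 5 mismatches.

B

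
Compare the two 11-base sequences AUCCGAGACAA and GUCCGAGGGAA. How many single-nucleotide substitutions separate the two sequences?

Comparing position by position, 3 bases differ: 1 (A/G), 8 (A/G), 9 (C/G).

3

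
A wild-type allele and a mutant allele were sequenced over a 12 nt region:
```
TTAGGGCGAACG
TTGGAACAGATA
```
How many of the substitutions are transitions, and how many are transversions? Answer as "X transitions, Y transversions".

Transitions (purine↔purine or pyrimidine↔pyrimidine): 3 A→G, 5 G→A, 6 G→A, 8 G→A, 9 A→G, 11 C→T, 12 G→A.
Transversions (purine↔pyrimidine): none.

7 transitions, 0 transversions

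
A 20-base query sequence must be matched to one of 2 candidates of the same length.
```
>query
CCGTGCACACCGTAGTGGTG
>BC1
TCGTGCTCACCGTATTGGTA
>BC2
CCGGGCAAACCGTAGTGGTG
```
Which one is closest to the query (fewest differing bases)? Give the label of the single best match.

BC2

Hamming distances to query — BC1: 4; BC2: 2.
Smallest is BC2 with 2 mismatches.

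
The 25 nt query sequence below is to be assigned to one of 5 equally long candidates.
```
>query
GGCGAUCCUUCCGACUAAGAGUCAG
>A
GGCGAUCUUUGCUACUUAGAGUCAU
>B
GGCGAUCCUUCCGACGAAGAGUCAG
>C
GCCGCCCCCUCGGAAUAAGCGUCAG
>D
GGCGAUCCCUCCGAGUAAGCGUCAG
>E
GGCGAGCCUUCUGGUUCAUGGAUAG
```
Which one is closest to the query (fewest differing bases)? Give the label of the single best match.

B

Hamming distances to query — A: 5; B: 1; C: 7; D: 3; E: 9.
Smallest is B with 1 mismatch.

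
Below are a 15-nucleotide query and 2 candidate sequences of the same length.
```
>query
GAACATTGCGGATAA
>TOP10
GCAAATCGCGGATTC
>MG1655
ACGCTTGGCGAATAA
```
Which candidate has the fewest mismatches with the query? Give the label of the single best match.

TOP10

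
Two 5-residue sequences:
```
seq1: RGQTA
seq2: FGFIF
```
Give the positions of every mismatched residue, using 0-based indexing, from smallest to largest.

0, 2, 3, 4

Scanning 0-based: 0: R/F; 2: Q/F; 3: T/I; 4: A/F.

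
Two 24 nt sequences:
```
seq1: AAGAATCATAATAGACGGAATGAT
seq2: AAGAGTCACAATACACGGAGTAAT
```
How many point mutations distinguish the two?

5

Comparing position by position, 5 sites differ: 5 (A/G), 9 (T/C), 14 (G/C), 20 (A/G), 22 (G/A).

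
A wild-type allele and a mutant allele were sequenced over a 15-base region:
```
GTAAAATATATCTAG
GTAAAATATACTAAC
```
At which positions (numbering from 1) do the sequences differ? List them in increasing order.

Differences at position 11 (T→C), position 12 (C→T), position 13 (T→A), position 15 (G→C).

11, 12, 13, 15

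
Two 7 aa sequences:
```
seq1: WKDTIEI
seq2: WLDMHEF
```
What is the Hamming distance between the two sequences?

4

Mismatches (1-based): residue 2: K→L; residue 4: T→M; residue 5: I→H; residue 7: I→F.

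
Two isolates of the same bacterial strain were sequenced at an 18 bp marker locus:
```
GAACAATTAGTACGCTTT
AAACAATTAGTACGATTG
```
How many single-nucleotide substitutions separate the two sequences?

3

Mismatches (1-based): position 1: G→A; position 15: C→A; position 18: T→G.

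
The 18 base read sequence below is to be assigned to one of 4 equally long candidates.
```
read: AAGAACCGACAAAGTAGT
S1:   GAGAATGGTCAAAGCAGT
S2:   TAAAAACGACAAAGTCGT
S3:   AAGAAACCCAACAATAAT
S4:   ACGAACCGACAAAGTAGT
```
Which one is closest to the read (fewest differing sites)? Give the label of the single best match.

S4

S1 differs at 5 sites; S2 differs at 4 sites; S3 differs at 7 sites; S4 differs at 1 site. The closest is S4.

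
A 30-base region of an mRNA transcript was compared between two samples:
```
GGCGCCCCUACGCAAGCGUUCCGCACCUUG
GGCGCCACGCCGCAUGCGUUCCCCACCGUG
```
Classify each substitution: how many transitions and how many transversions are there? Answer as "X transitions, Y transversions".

Mismatches (1-based):
base 7: C→A (pyrimidine→purine, transversion)
base 9: U→G (pyrimidine→purine, transversion)
base 10: A→C (purine→pyrimidine, transversion)
base 15: A→U (purine→pyrimidine, transversion)
base 23: G→C (purine→pyrimidine, transversion)
base 28: U→G (pyrimidine→purine, transversion)

0 transitions, 6 transversions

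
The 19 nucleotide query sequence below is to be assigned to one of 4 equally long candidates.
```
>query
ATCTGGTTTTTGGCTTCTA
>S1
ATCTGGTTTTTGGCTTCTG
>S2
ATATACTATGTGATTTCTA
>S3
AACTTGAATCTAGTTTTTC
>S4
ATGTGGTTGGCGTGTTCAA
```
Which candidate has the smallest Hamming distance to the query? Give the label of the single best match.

S1

Hamming distances to query — S1: 1; S2: 7; S3: 9; S4: 7.
Smallest is S1 with 1 mismatch.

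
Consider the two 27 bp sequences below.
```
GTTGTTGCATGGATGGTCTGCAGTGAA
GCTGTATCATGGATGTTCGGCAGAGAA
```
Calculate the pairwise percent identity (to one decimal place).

77.8%

Mismatches at positions 2, 6, 7, 16, 19, 24 (1-based): 6 of 27.
Identical positions: 21/27 = 77.78% → 77.8%.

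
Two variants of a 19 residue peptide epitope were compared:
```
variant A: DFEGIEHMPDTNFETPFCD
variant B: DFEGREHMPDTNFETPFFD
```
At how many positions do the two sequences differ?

Comparing position by position, 2 positions differ: 5 (I/R), 18 (C/F).

2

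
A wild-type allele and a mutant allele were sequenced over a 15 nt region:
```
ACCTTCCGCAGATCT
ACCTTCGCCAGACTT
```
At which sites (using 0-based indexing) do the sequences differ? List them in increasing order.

Scanning 0-based: 6: C/G; 7: G/C; 12: T/C; 13: C/T.

6, 7, 12, 13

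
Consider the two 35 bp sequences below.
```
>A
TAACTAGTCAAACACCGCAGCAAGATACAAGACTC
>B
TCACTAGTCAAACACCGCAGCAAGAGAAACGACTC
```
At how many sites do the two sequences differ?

4

The sequences differ at sites 2, 26, 28, 30 (1-based) — 4 in total.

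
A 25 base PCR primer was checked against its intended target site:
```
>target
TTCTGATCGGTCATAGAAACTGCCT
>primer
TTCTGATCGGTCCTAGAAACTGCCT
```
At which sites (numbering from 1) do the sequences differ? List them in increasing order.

13

Scanning 1-based: 13: A/C.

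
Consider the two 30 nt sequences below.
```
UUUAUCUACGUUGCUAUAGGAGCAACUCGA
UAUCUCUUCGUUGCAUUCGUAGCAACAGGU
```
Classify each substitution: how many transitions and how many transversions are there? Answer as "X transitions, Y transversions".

Transitions (purine↔purine or pyrimidine↔pyrimidine): none.
Transversions (purine↔pyrimidine): 2 U→A, 4 A→C, 8 A→U, 15 U→A, 16 A→U, 18 A→C, 20 G→U, 27 U→A, 28 C→G, 30 A→U.

0 transitions, 10 transversions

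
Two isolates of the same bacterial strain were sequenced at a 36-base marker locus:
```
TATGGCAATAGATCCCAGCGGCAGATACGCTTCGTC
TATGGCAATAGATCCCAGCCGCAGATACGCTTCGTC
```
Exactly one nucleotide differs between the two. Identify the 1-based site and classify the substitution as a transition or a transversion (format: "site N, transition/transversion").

site 20, transversion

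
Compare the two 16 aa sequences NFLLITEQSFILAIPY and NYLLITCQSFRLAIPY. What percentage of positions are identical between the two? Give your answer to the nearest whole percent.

3 positions differ (2, 7, 11), so 13 of 16 match: 13/16 = 81.25%.

81%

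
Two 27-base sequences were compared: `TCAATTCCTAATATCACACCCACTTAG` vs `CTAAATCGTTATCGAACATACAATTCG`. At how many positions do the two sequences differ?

12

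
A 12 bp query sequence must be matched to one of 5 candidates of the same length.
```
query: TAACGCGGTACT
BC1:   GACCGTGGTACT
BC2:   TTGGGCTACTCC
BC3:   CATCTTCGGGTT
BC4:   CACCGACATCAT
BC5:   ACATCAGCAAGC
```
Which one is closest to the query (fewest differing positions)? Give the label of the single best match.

BC1

Hamming distances to query — BC1: 3; BC2: 8; BC3: 8; BC4: 7; BC5: 9.
Smallest is BC1 with 3 mismatches.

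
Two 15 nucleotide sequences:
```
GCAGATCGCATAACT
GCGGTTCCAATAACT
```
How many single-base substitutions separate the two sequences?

4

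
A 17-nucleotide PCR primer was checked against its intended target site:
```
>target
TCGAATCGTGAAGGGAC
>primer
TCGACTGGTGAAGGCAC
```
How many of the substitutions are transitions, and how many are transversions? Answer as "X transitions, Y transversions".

0 transitions, 3 transversions

Mismatches (1-based):
base 5: A→C (purine→pyrimidine, transversion)
base 7: C→G (pyrimidine→purine, transversion)
base 15: G→C (purine→pyrimidine, transversion)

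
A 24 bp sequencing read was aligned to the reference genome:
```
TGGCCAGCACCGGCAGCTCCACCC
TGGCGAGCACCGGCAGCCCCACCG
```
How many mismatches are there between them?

Comparing position by position, 3 positions differ: 5 (C/G), 18 (T/C), 24 (C/G).

3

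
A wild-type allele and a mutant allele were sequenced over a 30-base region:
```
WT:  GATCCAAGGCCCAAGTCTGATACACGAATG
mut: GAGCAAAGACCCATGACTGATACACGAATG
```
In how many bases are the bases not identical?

5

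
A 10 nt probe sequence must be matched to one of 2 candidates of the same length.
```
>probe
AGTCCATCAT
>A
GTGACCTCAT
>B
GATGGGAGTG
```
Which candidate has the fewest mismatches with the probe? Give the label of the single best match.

Hamming distances to probe — A: 5; B: 9.
Smallest is A with 5 mismatches.

A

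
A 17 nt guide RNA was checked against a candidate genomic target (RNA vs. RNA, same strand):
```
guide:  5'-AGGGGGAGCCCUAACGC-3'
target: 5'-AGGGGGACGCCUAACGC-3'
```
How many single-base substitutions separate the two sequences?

Comparing position by position, 2 positions differ: 8 (G/C), 9 (C/G).

2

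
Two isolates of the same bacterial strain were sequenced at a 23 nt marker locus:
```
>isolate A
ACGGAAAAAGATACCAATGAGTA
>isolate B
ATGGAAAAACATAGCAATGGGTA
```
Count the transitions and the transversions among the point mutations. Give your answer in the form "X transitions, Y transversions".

Mismatches (1-based):
base 2: C→T (pyrimidine→pyrimidine, transition)
base 10: G→C (purine→pyrimidine, transversion)
base 14: C→G (pyrimidine→purine, transversion)
base 20: A→G (purine→purine, transition)

2 transitions, 2 transversions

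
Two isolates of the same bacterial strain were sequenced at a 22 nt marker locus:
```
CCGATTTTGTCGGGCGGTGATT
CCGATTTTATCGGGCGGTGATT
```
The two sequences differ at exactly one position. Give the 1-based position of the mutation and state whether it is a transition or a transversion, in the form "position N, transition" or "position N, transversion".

position 9, transition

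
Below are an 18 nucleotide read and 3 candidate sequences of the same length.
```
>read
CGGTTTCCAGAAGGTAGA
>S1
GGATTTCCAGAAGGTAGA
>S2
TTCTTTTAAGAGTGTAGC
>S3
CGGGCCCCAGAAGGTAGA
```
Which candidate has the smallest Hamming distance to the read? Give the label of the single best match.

Hamming distances to read — S1: 2; S2: 8; S3: 3.
Smallest is S1 with 2 mismatches.

S1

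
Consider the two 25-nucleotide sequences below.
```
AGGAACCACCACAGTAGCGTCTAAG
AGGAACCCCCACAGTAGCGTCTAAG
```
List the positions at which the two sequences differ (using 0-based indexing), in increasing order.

Differences at position 7 (A→C).

7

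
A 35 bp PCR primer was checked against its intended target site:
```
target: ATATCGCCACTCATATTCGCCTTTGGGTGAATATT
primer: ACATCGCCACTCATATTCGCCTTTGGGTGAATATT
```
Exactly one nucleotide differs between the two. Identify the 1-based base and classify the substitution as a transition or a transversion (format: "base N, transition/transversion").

base 2, transition

Base 2 changes T→C. T is a pyrimidine and C is a pyrimidine, so this is a transition.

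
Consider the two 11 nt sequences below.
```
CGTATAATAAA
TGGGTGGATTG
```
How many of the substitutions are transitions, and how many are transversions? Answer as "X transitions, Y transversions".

5 transitions, 4 transversions

Mismatches (1-based):
position 1: C→T (pyrimidine→pyrimidine, transition)
position 3: T→G (pyrimidine→purine, transversion)
position 4: A→G (purine→purine, transition)
position 6: A→G (purine→purine, transition)
position 7: A→G (purine→purine, transition)
position 8: T→A (pyrimidine→purine, transversion)
position 9: A→T (purine→pyrimidine, transversion)
position 10: A→T (purine→pyrimidine, transversion)
position 11: A→G (purine→purine, transition)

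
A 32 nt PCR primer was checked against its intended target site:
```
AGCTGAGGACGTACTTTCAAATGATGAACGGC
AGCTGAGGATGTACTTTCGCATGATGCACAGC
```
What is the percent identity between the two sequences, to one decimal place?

84.4%

5 positions differ (10, 19, 20, 27, 30), so 27 of 32 match: 27/32 = 84.38%.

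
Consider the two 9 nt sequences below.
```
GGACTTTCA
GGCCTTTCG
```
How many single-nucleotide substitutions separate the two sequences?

2

The sequences differ at positions 3, 9 (1-based) — 2 in total.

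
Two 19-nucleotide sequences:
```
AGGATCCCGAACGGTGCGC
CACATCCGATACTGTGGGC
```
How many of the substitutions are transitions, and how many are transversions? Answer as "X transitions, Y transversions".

Mismatches (1-based):
base 1: A→C (purine→pyrimidine, transversion)
base 2: G→A (purine→purine, transition)
base 3: G→C (purine→pyrimidine, transversion)
base 8: C→G (pyrimidine→purine, transversion)
base 9: G→A (purine→purine, transition)
base 10: A→T (purine→pyrimidine, transversion)
base 13: G→T (purine→pyrimidine, transversion)
base 17: C→G (pyrimidine→purine, transversion)

2 transitions, 6 transversions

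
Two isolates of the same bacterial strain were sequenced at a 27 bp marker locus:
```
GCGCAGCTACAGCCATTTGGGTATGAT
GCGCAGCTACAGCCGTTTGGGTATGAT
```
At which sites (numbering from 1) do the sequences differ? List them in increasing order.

Differences at site 15 (A→G).

15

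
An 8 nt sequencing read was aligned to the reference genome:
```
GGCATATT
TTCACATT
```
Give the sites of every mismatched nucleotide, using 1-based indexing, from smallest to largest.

Scanning 1-based: 1: G/T; 2: G/T; 5: T/C.

1, 2, 5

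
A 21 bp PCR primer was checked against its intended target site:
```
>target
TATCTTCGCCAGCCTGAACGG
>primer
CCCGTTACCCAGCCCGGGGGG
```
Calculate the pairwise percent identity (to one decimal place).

52.4%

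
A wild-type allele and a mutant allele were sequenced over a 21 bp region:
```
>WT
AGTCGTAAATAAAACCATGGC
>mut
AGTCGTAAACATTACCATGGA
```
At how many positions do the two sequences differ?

4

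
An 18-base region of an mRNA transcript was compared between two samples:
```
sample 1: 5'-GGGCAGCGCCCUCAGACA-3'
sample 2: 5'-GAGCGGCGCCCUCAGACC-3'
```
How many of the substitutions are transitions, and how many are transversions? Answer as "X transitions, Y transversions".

2 transitions, 1 transversion

Mismatches (1-based):
base 2: G→A (purine→purine, transition)
base 5: A→G (purine→purine, transition)
base 18: A→C (purine→pyrimidine, transversion)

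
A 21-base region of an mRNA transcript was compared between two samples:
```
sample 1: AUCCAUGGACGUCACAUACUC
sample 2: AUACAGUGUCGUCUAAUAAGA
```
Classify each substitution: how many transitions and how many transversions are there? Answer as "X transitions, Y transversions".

0 transitions, 9 transversions

Mismatches (1-based):
site 3: C→A (pyrimidine→purine, transversion)
site 6: U→G (pyrimidine→purine, transversion)
site 7: G→U (purine→pyrimidine, transversion)
site 9: A→U (purine→pyrimidine, transversion)
site 14: A→U (purine→pyrimidine, transversion)
site 15: C→A (pyrimidine→purine, transversion)
site 19: C→A (pyrimidine→purine, transversion)
site 20: U→G (pyrimidine→purine, transversion)
site 21: C→A (pyrimidine→purine, transversion)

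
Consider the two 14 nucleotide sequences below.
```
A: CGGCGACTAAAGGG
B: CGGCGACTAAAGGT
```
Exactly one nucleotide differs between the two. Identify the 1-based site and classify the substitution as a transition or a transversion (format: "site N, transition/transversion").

site 14, transversion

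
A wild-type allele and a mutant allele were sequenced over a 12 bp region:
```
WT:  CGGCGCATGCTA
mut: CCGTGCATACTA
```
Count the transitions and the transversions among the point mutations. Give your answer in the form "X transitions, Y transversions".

Transitions (purine↔purine or pyrimidine↔pyrimidine): 4 C→T, 9 G→A.
Transversions (purine↔pyrimidine): 2 G→C.

2 transitions, 1 transversion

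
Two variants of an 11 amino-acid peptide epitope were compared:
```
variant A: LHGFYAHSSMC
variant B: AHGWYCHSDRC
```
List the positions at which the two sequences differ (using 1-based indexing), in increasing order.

Scanning 1-based: 1: L/A; 4: F/W; 6: A/C; 9: S/D; 10: M/R.

1, 4, 6, 9, 10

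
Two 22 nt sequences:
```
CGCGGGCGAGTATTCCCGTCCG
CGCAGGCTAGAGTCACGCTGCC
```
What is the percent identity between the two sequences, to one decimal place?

54.5%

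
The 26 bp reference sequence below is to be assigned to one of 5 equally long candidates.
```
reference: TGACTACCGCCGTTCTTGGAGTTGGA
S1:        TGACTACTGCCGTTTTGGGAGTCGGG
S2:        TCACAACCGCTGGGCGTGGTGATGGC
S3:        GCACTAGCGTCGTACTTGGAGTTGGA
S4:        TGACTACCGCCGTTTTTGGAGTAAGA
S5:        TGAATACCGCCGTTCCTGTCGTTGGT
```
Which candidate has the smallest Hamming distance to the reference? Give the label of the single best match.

S4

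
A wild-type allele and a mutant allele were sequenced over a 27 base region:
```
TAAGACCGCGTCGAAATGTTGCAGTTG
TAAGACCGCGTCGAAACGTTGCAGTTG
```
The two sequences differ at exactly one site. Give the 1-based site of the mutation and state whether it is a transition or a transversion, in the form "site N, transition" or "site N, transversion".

site 17, transition

The sequences differ only at site 17: T→C (pyrimidine→pyrimidine), a transition.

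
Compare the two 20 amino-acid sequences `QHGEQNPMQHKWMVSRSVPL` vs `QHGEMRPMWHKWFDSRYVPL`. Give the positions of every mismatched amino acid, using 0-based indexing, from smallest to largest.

4, 5, 8, 12, 13, 16

Scanning 0-based: 4: Q/M; 5: N/R; 8: Q/W; 12: M/F; 13: V/D; 16: S/Y.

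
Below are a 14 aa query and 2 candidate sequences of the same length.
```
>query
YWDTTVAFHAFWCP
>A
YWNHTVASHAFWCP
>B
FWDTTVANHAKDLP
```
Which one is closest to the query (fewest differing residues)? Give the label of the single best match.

A differs at 3 residues; B differs at 5 residues. The closest is A.

A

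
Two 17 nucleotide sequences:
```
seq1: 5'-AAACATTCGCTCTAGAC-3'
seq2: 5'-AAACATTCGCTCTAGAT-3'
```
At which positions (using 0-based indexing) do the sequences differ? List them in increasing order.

16

Scanning 0-based: 16: C/T.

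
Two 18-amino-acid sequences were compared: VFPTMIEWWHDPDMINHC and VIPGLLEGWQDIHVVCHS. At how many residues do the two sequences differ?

The sequences differ at residues 2, 4, 5, 6, 8, 10, 12, 13, 14, 15, 16, 18 (1-based) — 12 in total.

12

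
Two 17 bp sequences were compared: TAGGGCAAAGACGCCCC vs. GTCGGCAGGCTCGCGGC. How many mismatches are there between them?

9

The sequences differ at sites 1, 2, 3, 8, 9, 10, 11, 15, 16 (1-based) — 9 in total.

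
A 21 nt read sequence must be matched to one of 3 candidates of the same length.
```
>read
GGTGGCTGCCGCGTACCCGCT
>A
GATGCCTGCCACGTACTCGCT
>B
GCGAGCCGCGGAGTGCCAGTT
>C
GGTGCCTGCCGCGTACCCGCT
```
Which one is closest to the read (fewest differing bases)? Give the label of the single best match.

C

A differs at 4 bases; B differs at 9 bases; C differs at 1 base. The closest is C.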